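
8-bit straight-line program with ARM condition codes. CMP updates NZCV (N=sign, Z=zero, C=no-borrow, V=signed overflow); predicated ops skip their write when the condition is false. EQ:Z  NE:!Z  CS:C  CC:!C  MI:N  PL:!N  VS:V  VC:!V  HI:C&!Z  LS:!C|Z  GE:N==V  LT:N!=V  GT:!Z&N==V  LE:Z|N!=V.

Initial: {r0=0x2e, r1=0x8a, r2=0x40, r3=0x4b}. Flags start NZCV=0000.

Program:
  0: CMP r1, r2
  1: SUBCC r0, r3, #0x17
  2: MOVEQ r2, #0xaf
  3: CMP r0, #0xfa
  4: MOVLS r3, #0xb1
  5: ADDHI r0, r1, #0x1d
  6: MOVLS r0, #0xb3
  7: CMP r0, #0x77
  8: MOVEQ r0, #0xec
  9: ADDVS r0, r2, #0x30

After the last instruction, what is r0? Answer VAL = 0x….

0: ✓ CMP  NZCV=0011
1: · SUBCC
2: · MOVEQ
3: ✓ CMP  NZCV=0000
4: ✓ MOVLS  r3←0xb1
5: · ADDHI
6: ✓ MOVLS  r0←0xb3
7: ✓ CMP  NZCV=0011
8: · MOVEQ
9: ✓ ADDVS  r0←0x70

VAL = 0x70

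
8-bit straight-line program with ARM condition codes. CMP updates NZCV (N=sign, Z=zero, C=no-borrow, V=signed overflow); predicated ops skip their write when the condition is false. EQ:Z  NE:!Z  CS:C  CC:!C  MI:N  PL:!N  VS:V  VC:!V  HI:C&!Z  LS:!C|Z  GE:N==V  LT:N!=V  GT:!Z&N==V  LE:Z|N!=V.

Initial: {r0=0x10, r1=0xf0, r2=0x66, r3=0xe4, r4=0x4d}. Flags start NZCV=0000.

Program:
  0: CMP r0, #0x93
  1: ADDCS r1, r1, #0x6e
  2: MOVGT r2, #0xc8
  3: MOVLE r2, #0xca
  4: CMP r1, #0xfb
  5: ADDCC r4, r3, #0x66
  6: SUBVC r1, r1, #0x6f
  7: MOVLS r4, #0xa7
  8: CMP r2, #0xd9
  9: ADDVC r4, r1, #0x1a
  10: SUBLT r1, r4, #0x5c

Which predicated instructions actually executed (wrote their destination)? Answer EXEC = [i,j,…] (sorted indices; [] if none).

EXEC = [2,5,6,7,9,10]

[0] flags=0000 → (cmp)
[1] flags=0000 CS?F → skip
[2] flags=0000 GT?T → r2=0xc8
[3] flags=0000 LE?F → skip
[4] flags=1000 → (cmp)
[5] flags=1000 CC?T → r4=0x4a
[6] flags=1000 VC?T → r1=0x81
[7] flags=1000 LS?T → r4=0xa7
[8] flags=1000 → (cmp)
[9] flags=1000 VC?T → r4=0x9b
[10] flags=1000 LT?T → r1=0x3f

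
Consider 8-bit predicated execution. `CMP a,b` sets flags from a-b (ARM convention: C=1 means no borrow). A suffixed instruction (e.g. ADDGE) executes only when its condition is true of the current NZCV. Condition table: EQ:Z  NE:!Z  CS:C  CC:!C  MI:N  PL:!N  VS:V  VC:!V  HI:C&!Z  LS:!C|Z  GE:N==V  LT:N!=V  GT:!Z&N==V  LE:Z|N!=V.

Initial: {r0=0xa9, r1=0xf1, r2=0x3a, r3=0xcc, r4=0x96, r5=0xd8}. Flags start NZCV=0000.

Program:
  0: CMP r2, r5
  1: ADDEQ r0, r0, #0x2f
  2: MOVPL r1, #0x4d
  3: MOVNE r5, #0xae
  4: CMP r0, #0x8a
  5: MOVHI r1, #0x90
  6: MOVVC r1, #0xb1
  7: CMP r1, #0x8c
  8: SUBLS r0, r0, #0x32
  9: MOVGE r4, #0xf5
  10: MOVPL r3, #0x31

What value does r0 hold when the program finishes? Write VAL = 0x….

0: ✓ CMP  NZCV=0000
1: · ADDEQ
2: ✓ MOVPL  r1←0x4d
3: ✓ MOVNE  r5←0xae
4: ✓ CMP  NZCV=0010
5: ✓ MOVHI  r1←0x90
6: ✓ MOVVC  r1←0xb1
7: ✓ CMP  NZCV=0010
8: · SUBLS
9: ✓ MOVGE  r4←0xf5
10: ✓ MOVPL  r3←0x31

VAL = 0xa9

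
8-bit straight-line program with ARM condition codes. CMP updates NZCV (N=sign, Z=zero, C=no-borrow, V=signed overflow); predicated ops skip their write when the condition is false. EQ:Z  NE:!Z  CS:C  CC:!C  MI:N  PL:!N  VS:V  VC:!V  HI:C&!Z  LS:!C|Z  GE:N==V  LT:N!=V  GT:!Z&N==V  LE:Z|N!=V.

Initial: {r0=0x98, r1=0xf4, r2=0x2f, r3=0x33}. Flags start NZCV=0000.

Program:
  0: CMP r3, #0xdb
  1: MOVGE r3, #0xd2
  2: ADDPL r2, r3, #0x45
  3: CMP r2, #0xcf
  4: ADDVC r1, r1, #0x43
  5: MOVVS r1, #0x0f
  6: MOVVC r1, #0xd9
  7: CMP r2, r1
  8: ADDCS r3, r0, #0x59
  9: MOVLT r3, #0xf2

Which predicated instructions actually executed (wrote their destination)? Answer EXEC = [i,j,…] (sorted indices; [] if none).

EXEC = [1,2,4,6]

[0] flags=0000 → (cmp)
[1] flags=0000 GE?T → r3=0xd2
[2] flags=0000 PL?T → r2=0x17
[3] flags=0000 → (cmp)
[4] flags=0000 VC?T → r1=0x37
[5] flags=0000 VS?F → skip
[6] flags=0000 VC?T → r1=0xd9
[7] flags=0000 → (cmp)
[8] flags=0000 CS?F → skip
[9] flags=0000 LT?F → skip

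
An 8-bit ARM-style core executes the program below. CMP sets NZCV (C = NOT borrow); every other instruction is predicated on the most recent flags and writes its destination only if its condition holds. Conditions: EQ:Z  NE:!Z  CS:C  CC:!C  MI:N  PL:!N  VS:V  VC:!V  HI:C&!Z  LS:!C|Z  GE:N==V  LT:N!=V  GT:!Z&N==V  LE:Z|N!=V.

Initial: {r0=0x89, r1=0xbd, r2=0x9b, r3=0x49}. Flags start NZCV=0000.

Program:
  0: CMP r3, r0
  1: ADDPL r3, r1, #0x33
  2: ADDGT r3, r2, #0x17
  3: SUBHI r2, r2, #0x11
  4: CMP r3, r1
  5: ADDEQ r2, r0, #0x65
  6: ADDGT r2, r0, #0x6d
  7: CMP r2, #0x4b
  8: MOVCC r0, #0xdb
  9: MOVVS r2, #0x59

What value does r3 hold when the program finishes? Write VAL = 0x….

[0] flags=1001 → (cmp)
[1] flags=1001 PL?F → skip
[2] flags=1001 GT?T → r3=0xb2
[3] flags=1001 HI?F → skip
[4] flags=1000 → (cmp)
[5] flags=1000 EQ?F → skip
[6] flags=1000 GT?F → skip
[7] flags=0011 → (cmp)
[8] flags=0011 CC?F → skip
[9] flags=0011 VS?T → r2=0x59

VAL = 0xb2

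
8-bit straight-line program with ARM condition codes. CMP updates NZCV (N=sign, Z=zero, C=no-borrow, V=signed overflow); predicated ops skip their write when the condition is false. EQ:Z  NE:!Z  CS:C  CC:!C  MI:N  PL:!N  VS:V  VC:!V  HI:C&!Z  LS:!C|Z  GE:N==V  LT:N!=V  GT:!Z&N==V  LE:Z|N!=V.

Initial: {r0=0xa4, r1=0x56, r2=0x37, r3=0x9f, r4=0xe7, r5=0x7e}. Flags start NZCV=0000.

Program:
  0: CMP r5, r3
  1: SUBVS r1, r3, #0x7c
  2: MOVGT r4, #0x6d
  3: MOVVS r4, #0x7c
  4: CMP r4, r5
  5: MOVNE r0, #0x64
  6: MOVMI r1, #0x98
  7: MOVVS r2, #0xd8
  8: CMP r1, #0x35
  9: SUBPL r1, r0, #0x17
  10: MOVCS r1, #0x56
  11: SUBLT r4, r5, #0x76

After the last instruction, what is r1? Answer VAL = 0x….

VAL = 0x56

0: ✓ CMP  NZCV=1001
1: ✓ SUBVS  r1←0x23
2: ✓ MOVGT  r4←0x6d
3: ✓ MOVVS  r4←0x7c
4: ✓ CMP  NZCV=1000
5: ✓ MOVNE  r0←0x64
6: ✓ MOVMI  r1←0x98
7: · MOVVS
8: ✓ CMP  NZCV=0011
9: ✓ SUBPL  r1←0x4d
10: ✓ MOVCS  r1←0x56
11: ✓ SUBLT  r4←0x08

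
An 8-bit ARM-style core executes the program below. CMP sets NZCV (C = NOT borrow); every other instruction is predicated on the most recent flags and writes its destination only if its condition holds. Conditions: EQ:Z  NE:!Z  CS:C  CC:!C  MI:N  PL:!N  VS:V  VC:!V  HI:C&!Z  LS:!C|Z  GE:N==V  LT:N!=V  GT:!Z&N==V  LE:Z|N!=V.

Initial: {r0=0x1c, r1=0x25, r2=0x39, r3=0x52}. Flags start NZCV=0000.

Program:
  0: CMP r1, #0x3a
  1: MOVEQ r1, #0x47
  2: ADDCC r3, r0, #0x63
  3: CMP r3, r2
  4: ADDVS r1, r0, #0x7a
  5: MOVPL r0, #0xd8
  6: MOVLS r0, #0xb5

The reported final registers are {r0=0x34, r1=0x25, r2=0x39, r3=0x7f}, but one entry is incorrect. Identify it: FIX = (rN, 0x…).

FIX = (r0, 0xd8)

0: ✓ CMP  NZCV=1000
1: · MOVEQ
2: ✓ ADDCC  r3←0x7f
3: ✓ CMP  NZCV=0010
4: · ADDVS
5: ✓ MOVPL  r0←0xd8
6: · MOVLS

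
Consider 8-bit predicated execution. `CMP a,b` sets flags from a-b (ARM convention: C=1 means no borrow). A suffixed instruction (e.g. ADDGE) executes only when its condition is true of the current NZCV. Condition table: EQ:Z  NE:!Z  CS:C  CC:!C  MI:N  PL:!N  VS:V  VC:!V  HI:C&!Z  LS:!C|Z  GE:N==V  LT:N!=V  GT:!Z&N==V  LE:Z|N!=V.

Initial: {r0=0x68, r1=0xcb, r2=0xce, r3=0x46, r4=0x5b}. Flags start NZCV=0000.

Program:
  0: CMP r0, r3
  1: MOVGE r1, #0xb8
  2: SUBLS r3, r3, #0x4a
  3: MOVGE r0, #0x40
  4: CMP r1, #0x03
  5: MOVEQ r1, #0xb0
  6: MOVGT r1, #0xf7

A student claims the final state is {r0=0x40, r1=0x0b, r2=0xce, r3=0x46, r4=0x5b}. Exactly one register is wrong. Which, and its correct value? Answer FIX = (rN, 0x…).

0: ✓ CMP  NZCV=0010
1: ✓ MOVGE  r1←0xb8
2: · SUBLS
3: ✓ MOVGE  r0←0x40
4: ✓ CMP  NZCV=1010
5: · MOVEQ
6: · MOVGT

FIX = (r1, 0xb8)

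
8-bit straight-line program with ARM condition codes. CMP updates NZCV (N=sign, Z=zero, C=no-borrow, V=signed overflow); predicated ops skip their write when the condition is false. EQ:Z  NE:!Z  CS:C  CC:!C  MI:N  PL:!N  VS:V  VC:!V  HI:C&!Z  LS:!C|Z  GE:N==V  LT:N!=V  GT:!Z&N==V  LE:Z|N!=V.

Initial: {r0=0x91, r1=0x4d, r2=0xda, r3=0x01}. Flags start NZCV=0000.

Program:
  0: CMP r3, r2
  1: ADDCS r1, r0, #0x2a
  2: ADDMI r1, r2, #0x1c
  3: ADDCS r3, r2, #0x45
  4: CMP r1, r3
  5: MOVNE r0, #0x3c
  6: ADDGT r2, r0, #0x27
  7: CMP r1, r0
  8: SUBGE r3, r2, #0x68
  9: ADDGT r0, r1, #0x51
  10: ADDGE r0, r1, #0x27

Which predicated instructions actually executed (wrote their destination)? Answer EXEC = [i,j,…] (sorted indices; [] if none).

EXEC = [5,6,8,9,10]

0: ✓ CMP  NZCV=0000
1: · ADDCS
2: · ADDMI
3: · ADDCS
4: ✓ CMP  NZCV=0010
5: ✓ MOVNE  r0←0x3c
6: ✓ ADDGT  r2←0x63
7: ✓ CMP  NZCV=0010
8: ✓ SUBGE  r3←0xfb
9: ✓ ADDGT  r0←0x9e
10: ✓ ADDGE  r0←0x74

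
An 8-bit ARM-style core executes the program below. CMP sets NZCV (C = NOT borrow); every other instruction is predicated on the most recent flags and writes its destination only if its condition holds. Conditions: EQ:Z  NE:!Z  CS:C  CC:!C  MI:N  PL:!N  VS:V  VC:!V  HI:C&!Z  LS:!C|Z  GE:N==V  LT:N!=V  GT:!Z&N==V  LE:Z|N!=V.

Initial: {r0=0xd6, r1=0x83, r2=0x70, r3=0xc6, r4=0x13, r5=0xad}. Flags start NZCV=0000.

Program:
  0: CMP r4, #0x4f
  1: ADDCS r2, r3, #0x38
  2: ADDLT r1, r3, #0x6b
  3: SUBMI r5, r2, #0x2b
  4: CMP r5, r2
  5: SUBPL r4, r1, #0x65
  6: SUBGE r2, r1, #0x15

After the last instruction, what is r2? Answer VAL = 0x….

[0] flags=1000 → (cmp)
[1] flags=1000 CS?F → skip
[2] flags=1000 LT?T → r1=0x31
[3] flags=1000 MI?T → r5=0x45
[4] flags=1000 → (cmp)
[5] flags=1000 PL?F → skip
[6] flags=1000 GE?F → skip

VAL = 0x70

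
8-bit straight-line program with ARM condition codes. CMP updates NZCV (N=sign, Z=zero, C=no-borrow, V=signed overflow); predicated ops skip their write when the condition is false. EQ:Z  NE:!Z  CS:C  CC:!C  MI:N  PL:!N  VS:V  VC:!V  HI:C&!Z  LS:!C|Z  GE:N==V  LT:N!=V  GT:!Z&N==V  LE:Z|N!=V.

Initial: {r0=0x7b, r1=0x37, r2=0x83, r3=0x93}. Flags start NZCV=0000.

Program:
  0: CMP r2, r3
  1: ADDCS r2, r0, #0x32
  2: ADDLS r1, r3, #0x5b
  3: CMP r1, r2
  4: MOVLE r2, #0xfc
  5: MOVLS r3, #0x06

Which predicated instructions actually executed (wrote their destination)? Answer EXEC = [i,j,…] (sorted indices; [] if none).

[0] flags=1000 → (cmp)
[1] flags=1000 CS?F → skip
[2] flags=1000 LS?T → r1=0xee
[3] flags=0010 → (cmp)
[4] flags=0010 LE?F → skip
[5] flags=0010 LS?F → skip

EXEC = [2]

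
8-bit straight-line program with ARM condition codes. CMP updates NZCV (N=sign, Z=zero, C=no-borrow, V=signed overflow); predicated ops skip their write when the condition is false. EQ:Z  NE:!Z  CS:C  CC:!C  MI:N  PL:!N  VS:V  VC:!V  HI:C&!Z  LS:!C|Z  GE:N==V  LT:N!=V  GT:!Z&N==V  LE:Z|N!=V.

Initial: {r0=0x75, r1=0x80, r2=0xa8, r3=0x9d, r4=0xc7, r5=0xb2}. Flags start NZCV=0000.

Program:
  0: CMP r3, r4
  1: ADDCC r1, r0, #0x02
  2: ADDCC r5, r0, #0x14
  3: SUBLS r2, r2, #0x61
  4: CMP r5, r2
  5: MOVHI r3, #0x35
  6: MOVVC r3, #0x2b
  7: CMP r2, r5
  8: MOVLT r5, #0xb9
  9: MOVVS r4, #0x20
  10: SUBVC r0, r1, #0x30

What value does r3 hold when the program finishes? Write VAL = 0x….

[0] flags=1000 → (cmp)
[1] flags=1000 CC?T → r1=0x77
[2] flags=1000 CC?T → r5=0x89
[3] flags=1000 LS?T → r2=0x47
[4] flags=0011 → (cmp)
[5] flags=0011 HI?T → r3=0x35
[6] flags=0011 VC?F → skip
[7] flags=1001 → (cmp)
[8] flags=1001 LT?F → skip
[9] flags=1001 VS?T → r4=0x20
[10] flags=1001 VC?F → skip

VAL = 0x35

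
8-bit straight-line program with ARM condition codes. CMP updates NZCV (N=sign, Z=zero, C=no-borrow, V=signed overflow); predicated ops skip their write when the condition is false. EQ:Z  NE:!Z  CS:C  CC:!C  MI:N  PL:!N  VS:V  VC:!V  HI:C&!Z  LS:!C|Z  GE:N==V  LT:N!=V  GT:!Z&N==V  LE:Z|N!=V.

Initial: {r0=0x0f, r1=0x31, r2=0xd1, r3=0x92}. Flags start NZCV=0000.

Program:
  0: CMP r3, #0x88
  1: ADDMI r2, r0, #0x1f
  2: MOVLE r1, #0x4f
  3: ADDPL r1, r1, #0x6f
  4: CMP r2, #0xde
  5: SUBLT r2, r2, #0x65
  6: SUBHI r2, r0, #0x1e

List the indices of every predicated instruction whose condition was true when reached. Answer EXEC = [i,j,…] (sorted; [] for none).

[0] flags=0010 → (cmp)
[1] flags=0010 MI?F → skip
[2] flags=0010 LE?F → skip
[3] flags=0010 PL?T → r1=0xa0
[4] flags=1000 → (cmp)
[5] flags=1000 LT?T → r2=0x6c
[6] flags=1000 HI?F → skip

EXEC = [3,5]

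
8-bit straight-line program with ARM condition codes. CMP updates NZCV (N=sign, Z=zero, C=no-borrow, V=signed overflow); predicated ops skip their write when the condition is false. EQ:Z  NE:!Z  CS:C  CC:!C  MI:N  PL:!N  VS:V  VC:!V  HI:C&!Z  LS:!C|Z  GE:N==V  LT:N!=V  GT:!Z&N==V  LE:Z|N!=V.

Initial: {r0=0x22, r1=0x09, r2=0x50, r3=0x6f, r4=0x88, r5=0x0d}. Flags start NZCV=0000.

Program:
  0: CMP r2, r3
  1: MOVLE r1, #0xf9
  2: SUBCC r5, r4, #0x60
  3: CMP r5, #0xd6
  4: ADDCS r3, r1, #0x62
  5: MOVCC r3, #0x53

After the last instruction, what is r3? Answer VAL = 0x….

VAL = 0x53

0: ✓ CMP  NZCV=1000
1: ✓ MOVLE  r1←0xf9
2: ✓ SUBCC  r5←0x28
3: ✓ CMP  NZCV=0000
4: · ADDCS
5: ✓ MOVCC  r3←0x53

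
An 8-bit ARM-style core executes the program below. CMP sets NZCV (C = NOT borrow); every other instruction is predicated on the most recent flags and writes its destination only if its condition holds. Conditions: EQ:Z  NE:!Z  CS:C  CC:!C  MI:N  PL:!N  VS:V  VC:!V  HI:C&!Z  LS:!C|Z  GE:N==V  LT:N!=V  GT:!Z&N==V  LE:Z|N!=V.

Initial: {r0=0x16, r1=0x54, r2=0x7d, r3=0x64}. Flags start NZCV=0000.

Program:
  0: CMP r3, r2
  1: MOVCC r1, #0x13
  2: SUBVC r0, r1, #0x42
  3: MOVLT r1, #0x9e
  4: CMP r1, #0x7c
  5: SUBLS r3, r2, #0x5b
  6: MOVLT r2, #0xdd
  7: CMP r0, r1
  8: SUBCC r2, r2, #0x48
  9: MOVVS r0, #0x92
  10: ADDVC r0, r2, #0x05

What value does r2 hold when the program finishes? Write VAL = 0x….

0: ✓ CMP  NZCV=1000
1: ✓ MOVCC  r1←0x13
2: ✓ SUBVC  r0←0xd1
3: ✓ MOVLT  r1←0x9e
4: ✓ CMP  NZCV=0011
5: · SUBLS
6: ✓ MOVLT  r2←0xdd
7: ✓ CMP  NZCV=0010
8: · SUBCC
9: · MOVVS
10: ✓ ADDVC  r0←0xe2

VAL = 0xdd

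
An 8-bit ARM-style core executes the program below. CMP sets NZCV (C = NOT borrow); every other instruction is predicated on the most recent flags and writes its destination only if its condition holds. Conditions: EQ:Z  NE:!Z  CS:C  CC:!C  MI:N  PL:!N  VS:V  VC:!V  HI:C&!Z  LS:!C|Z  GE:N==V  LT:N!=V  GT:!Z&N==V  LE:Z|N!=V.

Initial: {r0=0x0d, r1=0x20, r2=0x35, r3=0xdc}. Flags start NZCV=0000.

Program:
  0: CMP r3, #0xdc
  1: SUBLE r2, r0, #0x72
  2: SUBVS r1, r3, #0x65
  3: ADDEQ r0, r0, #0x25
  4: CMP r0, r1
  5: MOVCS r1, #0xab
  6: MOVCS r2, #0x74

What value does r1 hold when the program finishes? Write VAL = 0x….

VAL = 0xab

[0] flags=0110 → (cmp)
[1] flags=0110 LE?T → r2=0x9b
[2] flags=0110 VS?F → skip
[3] flags=0110 EQ?T → r0=0x32
[4] flags=0010 → (cmp)
[5] flags=0010 CS?T → r1=0xab
[6] flags=0010 CS?T → r2=0x74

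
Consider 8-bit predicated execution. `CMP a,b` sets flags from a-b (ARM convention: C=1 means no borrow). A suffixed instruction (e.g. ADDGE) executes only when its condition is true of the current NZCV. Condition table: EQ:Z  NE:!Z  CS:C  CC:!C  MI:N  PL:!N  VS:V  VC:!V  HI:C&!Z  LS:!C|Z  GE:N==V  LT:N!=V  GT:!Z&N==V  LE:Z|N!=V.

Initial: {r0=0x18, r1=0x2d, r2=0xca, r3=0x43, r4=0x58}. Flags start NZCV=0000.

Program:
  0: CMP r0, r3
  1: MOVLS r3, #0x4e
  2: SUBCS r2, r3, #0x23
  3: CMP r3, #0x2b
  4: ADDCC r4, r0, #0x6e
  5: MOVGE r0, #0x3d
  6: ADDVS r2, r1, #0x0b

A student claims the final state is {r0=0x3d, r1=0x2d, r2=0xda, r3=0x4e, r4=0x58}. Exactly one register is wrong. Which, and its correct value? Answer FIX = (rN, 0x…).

FIX = (r2, 0xca)

0: ✓ CMP  NZCV=1000
1: ✓ MOVLS  r3←0x4e
2: · SUBCS
3: ✓ CMP  NZCV=0010
4: · ADDCC
5: ✓ MOVGE  r0←0x3d
6: · ADDVS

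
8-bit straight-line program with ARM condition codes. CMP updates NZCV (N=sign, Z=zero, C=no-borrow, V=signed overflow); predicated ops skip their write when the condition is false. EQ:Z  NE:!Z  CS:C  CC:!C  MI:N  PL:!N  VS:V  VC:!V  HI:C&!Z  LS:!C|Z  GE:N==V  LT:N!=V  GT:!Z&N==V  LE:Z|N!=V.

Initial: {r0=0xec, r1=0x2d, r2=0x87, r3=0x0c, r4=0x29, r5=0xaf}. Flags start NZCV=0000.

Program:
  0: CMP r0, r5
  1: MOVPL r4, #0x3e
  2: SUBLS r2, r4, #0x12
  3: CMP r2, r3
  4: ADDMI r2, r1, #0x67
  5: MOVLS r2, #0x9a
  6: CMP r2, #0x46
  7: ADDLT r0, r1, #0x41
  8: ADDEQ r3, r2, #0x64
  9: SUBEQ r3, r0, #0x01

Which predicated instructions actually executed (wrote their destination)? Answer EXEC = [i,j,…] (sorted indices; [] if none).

EXEC = [1,7]

0: ✓ CMP  NZCV=0010
1: ✓ MOVPL  r4←0x3e
2: · SUBLS
3: ✓ CMP  NZCV=0011
4: · ADDMI
5: · MOVLS
6: ✓ CMP  NZCV=0011
7: ✓ ADDLT  r0←0x6e
8: · ADDEQ
9: · SUBEQ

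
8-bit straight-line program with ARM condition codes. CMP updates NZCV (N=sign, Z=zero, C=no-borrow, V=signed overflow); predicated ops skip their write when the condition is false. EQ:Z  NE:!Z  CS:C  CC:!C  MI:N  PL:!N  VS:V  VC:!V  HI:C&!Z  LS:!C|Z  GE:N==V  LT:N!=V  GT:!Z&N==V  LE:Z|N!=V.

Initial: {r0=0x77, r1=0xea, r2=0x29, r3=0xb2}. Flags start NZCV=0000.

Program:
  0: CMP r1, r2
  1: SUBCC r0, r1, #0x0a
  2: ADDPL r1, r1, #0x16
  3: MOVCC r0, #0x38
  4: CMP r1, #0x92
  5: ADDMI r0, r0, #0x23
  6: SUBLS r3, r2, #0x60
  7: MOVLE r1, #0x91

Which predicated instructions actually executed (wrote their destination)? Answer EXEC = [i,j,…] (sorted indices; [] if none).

EXEC = []

0: ✓ CMP  NZCV=1010
1: · SUBCC
2: · ADDPL
3: · MOVCC
4: ✓ CMP  NZCV=0010
5: · ADDMI
6: · SUBLS
7: · MOVLE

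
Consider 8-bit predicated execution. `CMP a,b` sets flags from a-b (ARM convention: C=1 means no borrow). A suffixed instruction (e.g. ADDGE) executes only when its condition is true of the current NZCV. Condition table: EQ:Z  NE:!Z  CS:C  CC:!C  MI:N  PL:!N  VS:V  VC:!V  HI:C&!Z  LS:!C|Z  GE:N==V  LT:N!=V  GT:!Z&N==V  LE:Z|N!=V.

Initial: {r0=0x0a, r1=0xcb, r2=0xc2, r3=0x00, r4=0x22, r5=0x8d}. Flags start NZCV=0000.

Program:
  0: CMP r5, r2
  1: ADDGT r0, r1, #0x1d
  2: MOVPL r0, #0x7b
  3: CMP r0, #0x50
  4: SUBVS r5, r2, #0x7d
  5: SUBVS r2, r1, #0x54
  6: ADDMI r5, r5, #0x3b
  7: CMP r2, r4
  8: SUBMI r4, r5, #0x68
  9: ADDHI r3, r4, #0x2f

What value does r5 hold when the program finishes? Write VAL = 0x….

0: ✓ CMP  NZCV=1000
1: · ADDGT
2: · MOVPL
3: ✓ CMP  NZCV=1000
4: · SUBVS
5: · SUBVS
6: ✓ ADDMI  r5←0xc8
7: ✓ CMP  NZCV=1010
8: ✓ SUBMI  r4←0x60
9: ✓ ADDHI  r3←0x8f

VAL = 0xc8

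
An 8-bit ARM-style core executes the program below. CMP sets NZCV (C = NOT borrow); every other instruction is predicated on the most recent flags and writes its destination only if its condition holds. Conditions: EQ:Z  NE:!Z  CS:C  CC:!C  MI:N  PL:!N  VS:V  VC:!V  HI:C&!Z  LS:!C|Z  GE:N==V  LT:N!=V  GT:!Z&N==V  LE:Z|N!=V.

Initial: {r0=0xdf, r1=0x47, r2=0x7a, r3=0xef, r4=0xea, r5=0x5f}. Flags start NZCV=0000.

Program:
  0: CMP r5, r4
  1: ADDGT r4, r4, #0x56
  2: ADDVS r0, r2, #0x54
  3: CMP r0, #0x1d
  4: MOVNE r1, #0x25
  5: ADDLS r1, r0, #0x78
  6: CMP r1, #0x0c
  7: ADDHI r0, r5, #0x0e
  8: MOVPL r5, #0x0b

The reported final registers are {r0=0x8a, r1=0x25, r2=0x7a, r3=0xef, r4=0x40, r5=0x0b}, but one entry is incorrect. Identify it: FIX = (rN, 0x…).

FIX = (r0, 0x6d)

0: ✓ CMP  NZCV=0000
1: ✓ ADDGT  r4←0x40
2: · ADDVS
3: ✓ CMP  NZCV=1010
4: ✓ MOVNE  r1←0x25
5: · ADDLS
6: ✓ CMP  NZCV=0010
7: ✓ ADDHI  r0←0x6d
8: ✓ MOVPL  r5←0x0b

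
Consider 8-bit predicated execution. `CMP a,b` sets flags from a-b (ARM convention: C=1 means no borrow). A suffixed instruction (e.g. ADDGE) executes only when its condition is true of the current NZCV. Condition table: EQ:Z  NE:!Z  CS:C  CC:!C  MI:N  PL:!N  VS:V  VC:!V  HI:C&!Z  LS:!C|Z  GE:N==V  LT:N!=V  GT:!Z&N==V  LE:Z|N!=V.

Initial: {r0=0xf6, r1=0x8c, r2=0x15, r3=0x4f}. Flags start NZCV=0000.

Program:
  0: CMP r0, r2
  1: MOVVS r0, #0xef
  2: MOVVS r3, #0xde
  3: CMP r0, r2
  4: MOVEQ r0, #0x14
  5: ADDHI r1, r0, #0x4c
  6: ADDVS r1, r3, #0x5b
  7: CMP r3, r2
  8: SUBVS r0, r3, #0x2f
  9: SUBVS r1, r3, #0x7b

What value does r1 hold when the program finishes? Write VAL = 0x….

VAL = 0x42

0: ✓ CMP  NZCV=1010
1: · MOVVS
2: · MOVVS
3: ✓ CMP  NZCV=1010
4: · MOVEQ
5: ✓ ADDHI  r1←0x42
6: · ADDVS
7: ✓ CMP  NZCV=0010
8: · SUBVS
9: · SUBVS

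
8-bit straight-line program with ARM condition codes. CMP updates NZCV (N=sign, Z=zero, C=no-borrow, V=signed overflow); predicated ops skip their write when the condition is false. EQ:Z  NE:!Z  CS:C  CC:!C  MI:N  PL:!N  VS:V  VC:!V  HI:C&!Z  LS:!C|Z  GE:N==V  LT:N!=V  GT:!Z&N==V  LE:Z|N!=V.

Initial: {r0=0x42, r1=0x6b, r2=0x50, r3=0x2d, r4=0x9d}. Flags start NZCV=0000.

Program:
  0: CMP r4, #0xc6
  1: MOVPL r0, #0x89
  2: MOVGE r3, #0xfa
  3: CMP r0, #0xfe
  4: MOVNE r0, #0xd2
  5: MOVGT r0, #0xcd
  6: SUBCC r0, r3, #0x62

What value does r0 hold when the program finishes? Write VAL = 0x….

[0] flags=1000 → (cmp)
[1] flags=1000 PL?F → skip
[2] flags=1000 GE?F → skip
[3] flags=0000 → (cmp)
[4] flags=0000 NE?T → r0=0xd2
[5] flags=0000 GT?T → r0=0xcd
[6] flags=0000 CC?T → r0=0xcb

VAL = 0xcb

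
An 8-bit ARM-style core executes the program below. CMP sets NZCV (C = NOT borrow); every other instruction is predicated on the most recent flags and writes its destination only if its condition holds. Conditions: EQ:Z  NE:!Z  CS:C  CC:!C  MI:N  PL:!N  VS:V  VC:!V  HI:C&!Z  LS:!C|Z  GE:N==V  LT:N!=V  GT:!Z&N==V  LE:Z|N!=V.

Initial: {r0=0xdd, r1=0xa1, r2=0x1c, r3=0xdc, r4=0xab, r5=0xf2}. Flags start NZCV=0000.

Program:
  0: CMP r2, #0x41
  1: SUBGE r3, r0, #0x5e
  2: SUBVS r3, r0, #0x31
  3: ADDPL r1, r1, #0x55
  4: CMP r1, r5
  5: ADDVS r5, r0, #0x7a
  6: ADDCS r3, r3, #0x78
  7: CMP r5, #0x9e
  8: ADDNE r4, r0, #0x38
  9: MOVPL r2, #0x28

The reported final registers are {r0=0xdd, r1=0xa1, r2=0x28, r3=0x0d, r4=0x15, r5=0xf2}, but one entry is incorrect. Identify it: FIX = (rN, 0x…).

FIX = (r3, 0xdc)

0: ✓ CMP  NZCV=1000
1: · SUBGE
2: · SUBVS
3: · ADDPL
4: ✓ CMP  NZCV=1000
5: · ADDVS
6: · ADDCS
7: ✓ CMP  NZCV=0010
8: ✓ ADDNE  r4←0x15
9: ✓ MOVPL  r2←0x28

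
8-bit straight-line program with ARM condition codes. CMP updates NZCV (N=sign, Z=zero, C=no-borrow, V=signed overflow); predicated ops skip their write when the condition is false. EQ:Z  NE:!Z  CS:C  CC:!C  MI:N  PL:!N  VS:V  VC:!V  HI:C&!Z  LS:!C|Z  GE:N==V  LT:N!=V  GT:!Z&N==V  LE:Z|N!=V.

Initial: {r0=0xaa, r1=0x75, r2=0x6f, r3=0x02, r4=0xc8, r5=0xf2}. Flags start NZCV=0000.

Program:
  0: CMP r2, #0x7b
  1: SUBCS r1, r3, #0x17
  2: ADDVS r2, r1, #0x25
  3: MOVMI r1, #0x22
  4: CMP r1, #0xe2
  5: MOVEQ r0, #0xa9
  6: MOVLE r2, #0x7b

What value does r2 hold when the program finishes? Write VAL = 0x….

VAL = 0x6f

[0] flags=1000 → (cmp)
[1] flags=1000 CS?F → skip
[2] flags=1000 VS?F → skip
[3] flags=1000 MI?T → r1=0x22
[4] flags=0000 → (cmp)
[5] flags=0000 EQ?F → skip
[6] flags=0000 LE?F → skip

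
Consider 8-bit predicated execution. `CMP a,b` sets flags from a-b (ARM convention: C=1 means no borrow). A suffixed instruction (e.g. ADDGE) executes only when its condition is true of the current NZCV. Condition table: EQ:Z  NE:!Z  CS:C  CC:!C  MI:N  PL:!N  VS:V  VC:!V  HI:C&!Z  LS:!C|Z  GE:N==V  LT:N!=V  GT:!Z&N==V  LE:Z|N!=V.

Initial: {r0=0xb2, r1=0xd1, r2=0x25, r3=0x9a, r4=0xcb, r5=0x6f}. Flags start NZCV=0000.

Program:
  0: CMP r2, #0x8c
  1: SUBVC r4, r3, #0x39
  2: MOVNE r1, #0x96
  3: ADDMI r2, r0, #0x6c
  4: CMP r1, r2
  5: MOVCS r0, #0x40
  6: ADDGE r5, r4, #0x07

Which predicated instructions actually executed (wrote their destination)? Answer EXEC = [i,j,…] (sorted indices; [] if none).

[0] flags=1001 → (cmp)
[1] flags=1001 VC?F → skip
[2] flags=1001 NE?T → r1=0x96
[3] flags=1001 MI?T → r2=0x1e
[4] flags=0011 → (cmp)
[5] flags=0011 CS?T → r0=0x40
[6] flags=0011 GE?F → skip

EXEC = [2,3,5]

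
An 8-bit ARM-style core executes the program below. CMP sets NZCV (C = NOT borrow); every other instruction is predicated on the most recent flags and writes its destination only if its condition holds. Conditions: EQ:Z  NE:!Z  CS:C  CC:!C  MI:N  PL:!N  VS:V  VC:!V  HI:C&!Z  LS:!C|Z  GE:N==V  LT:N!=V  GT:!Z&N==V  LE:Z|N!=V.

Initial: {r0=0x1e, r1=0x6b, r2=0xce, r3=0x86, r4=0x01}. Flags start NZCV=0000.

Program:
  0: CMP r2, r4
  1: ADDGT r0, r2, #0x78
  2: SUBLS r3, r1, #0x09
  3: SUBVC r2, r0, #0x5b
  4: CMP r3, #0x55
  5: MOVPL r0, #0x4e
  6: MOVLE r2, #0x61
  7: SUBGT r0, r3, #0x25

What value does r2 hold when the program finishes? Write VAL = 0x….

[0] flags=1010 → (cmp)
[1] flags=1010 GT?F → skip
[2] flags=1010 LS?F → skip
[3] flags=1010 VC?T → r2=0xc3
[4] flags=0011 → (cmp)
[5] flags=0011 PL?T → r0=0x4e
[6] flags=0011 LE?T → r2=0x61
[7] flags=0011 GT?F → skip

VAL = 0x61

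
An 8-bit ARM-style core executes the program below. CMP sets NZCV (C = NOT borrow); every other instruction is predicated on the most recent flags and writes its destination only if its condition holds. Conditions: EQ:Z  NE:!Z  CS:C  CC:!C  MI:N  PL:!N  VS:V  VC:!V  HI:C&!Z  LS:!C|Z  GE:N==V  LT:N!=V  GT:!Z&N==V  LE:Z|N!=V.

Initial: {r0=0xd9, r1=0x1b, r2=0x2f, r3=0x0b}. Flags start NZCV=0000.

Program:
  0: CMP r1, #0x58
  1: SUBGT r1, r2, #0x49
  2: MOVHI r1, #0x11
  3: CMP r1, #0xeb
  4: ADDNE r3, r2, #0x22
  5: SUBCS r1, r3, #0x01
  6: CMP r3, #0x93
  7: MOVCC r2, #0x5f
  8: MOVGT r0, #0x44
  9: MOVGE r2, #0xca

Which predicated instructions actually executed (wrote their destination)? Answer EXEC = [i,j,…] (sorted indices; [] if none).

EXEC = [4,7,8,9]

0: ✓ CMP  NZCV=1000
1: · SUBGT
2: · MOVHI
3: ✓ CMP  NZCV=0000
4: ✓ ADDNE  r3←0x51
5: · SUBCS
6: ✓ CMP  NZCV=1001
7: ✓ MOVCC  r2←0x5f
8: ✓ MOVGT  r0←0x44
9: ✓ MOVGE  r2←0xca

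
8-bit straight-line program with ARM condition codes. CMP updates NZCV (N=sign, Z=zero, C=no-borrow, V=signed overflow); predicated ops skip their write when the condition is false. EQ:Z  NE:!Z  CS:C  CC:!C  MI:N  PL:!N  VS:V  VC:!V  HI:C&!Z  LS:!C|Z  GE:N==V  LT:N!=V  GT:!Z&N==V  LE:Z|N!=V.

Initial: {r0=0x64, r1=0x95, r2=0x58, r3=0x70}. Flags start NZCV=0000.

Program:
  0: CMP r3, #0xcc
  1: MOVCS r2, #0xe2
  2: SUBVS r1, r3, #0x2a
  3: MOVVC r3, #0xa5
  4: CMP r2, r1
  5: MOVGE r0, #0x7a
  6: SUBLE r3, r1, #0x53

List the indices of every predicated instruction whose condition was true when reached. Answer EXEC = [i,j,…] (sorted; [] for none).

EXEC = [2,5]

[0] flags=1001 → (cmp)
[1] flags=1001 CS?F → skip
[2] flags=1001 VS?T → r1=0x46
[3] flags=1001 VC?F → skip
[4] flags=0010 → (cmp)
[5] flags=0010 GE?T → r0=0x7a
[6] flags=0010 LE?F → skip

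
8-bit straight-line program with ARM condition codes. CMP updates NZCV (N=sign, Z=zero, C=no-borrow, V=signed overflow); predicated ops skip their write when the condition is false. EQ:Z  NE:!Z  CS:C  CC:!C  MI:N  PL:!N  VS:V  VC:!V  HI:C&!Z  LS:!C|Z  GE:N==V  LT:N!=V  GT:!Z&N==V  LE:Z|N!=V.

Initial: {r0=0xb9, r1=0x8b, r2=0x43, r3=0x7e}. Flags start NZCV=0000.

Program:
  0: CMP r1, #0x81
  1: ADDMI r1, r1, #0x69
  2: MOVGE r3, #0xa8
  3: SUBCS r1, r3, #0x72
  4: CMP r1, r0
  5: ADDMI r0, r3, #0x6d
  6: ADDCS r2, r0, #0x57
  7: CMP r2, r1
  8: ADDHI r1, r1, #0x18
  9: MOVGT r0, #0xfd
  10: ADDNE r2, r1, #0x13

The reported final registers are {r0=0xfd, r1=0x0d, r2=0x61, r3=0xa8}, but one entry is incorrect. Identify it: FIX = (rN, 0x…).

0: ✓ CMP  NZCV=0010
1: · ADDMI
2: ✓ MOVGE  r3←0xa8
3: ✓ SUBCS  r1←0x36
4: ✓ CMP  NZCV=0000
5: · ADDMI
6: · ADDCS
7: ✓ CMP  NZCV=0010
8: ✓ ADDHI  r1←0x4e
9: ✓ MOVGT  r0←0xfd
10: ✓ ADDNE  r2←0x61

FIX = (r1, 0x4e)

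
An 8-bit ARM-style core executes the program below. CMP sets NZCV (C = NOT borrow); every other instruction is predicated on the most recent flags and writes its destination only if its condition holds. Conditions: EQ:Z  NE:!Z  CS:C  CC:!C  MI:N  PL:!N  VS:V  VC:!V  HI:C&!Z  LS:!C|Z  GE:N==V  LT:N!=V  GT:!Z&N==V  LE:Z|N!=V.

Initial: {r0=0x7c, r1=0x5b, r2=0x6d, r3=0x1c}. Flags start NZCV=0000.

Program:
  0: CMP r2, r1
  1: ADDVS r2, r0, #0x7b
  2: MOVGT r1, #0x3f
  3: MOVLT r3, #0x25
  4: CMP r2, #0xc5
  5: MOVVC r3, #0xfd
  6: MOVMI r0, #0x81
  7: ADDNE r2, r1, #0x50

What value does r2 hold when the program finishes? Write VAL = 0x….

VAL = 0x8f

[0] flags=0010 → (cmp)
[1] flags=0010 VS?F → skip
[2] flags=0010 GT?T → r1=0x3f
[3] flags=0010 LT?F → skip
[4] flags=1001 → (cmp)
[5] flags=1001 VC?F → skip
[6] flags=1001 MI?T → r0=0x81
[7] flags=1001 NE?T → r2=0x8f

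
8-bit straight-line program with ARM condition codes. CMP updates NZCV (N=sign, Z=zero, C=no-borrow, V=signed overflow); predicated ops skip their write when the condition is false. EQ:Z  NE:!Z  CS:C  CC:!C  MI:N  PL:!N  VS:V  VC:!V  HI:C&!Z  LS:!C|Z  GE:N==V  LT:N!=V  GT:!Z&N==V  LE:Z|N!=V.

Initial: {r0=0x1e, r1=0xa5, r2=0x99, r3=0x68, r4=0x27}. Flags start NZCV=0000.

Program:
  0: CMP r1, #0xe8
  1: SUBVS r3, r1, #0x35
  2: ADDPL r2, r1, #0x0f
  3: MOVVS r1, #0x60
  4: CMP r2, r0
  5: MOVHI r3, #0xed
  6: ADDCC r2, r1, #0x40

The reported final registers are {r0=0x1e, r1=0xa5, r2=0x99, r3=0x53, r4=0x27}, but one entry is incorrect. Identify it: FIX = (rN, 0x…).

FIX = (r3, 0xed)

0: ✓ CMP  NZCV=1000
1: · SUBVS
2: · ADDPL
3: · MOVVS
4: ✓ CMP  NZCV=0011
5: ✓ MOVHI  r3←0xed
6: · ADDCC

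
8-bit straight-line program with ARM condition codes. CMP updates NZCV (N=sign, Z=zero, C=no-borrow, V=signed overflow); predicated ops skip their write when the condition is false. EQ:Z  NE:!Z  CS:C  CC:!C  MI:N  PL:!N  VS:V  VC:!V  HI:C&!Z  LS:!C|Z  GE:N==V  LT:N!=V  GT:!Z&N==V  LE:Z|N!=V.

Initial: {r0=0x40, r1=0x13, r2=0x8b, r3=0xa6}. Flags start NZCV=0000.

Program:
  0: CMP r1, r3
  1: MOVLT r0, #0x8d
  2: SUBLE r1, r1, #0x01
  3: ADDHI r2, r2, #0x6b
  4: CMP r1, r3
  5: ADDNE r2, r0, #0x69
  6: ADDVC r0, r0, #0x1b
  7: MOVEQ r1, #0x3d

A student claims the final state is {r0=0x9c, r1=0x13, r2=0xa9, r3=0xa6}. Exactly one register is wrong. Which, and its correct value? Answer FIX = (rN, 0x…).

FIX = (r0, 0x5b)

0: ✓ CMP  NZCV=0000
1: · MOVLT
2: · SUBLE
3: · ADDHI
4: ✓ CMP  NZCV=0000
5: ✓ ADDNE  r2←0xa9
6: ✓ ADDVC  r0←0x5b
7: · MOVEQ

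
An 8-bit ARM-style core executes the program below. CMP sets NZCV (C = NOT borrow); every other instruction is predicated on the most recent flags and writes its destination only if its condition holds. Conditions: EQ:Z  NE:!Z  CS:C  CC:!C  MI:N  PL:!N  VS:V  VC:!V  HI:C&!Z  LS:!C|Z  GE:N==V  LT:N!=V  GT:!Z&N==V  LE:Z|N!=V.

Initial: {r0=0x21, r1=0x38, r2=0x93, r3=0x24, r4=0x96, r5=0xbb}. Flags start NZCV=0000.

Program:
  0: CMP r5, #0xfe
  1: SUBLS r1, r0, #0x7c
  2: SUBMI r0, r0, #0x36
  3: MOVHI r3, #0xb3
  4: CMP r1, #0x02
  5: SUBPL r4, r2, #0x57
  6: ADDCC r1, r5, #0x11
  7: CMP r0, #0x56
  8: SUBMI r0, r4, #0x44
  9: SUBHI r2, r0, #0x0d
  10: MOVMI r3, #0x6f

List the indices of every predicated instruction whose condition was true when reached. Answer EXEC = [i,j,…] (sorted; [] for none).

EXEC = [1,2,8,9,10]

[0] flags=1000 → (cmp)
[1] flags=1000 LS?T → r1=0xa5
[2] flags=1000 MI?T → r0=0xeb
[3] flags=1000 HI?F → skip
[4] flags=1010 → (cmp)
[5] flags=1010 PL?F → skip
[6] flags=1010 CC?F → skip
[7] flags=1010 → (cmp)
[8] flags=1010 MI?T → r0=0x52
[9] flags=1010 HI?T → r2=0x45
[10] flags=1010 MI?T → r3=0x6f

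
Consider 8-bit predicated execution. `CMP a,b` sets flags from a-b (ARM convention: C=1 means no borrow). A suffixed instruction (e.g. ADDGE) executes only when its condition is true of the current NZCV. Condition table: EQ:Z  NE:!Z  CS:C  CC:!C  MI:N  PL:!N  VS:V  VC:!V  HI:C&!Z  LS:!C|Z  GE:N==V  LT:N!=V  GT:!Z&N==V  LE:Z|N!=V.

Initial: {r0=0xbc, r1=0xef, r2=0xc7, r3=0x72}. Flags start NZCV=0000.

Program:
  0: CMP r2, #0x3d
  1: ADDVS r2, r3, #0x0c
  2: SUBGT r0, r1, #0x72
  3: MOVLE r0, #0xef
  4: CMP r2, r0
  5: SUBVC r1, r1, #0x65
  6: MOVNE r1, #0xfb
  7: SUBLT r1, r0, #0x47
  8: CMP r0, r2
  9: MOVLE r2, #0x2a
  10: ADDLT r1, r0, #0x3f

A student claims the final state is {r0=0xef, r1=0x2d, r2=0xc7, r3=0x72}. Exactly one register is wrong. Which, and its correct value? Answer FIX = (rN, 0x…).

[0] flags=1010 → (cmp)
[1] flags=1010 VS?F → skip
[2] flags=1010 GT?F → skip
[3] flags=1010 LE?T → r0=0xef
[4] flags=1000 → (cmp)
[5] flags=1000 VC?T → r1=0x8a
[6] flags=1000 NE?T → r1=0xfb
[7] flags=1000 LT?T → r1=0xa8
[8] flags=0010 → (cmp)
[9] flags=0010 LE?F → skip
[10] flags=0010 LT?F → skip

FIX = (r1, 0xa8)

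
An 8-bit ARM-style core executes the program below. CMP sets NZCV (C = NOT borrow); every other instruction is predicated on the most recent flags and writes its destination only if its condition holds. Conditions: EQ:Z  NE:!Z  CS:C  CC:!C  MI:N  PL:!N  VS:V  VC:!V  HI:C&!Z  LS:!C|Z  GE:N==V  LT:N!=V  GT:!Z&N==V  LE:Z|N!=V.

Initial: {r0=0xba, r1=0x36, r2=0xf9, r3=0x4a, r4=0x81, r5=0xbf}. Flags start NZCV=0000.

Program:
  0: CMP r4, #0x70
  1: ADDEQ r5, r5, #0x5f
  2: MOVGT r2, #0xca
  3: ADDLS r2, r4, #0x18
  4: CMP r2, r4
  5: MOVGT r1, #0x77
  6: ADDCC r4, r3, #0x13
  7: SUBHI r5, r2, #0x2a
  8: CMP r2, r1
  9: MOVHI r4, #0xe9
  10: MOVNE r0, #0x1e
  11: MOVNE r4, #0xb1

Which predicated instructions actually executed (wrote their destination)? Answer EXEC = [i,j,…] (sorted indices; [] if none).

[0] flags=0011 → (cmp)
[1] flags=0011 EQ?F → skip
[2] flags=0011 GT?F → skip
[3] flags=0011 LS?F → skip
[4] flags=0010 → (cmp)
[5] flags=0010 GT?T → r1=0x77
[6] flags=0010 CC?F → skip
[7] flags=0010 HI?T → r5=0xcf
[8] flags=1010 → (cmp)
[9] flags=1010 HI?T → r4=0xe9
[10] flags=1010 NE?T → r0=0x1e
[11] flags=1010 NE?T → r4=0xb1

EXEC = [5,7,9,10,11]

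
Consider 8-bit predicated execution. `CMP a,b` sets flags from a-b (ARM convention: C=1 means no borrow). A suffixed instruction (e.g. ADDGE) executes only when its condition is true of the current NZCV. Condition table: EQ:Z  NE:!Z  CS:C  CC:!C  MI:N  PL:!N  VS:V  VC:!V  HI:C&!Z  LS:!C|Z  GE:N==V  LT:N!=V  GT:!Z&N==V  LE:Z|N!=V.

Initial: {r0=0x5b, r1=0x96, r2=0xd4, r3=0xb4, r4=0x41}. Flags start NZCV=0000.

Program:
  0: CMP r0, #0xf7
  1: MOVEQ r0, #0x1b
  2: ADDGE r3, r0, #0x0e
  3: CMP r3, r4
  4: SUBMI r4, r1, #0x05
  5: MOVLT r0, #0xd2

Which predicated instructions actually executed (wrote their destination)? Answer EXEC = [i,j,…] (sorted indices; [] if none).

0: ✓ CMP  NZCV=0000
1: · MOVEQ
2: ✓ ADDGE  r3←0x69
3: ✓ CMP  NZCV=0010
4: · SUBMI
5: · MOVLT

EXEC = [2]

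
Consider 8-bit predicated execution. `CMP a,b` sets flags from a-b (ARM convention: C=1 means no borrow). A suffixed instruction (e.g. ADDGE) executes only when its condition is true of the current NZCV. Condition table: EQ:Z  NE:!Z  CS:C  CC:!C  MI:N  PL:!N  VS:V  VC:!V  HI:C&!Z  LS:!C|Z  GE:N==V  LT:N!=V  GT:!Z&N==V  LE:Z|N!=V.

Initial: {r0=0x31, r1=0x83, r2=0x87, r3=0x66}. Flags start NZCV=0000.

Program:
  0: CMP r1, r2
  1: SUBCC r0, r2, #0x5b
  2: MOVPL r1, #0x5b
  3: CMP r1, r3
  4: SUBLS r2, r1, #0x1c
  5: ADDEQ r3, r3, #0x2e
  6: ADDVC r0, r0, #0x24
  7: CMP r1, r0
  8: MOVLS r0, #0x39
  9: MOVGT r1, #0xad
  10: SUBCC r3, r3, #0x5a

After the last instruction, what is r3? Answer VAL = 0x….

VAL = 0x66

[0] flags=1000 → (cmp)
[1] flags=1000 CC?T → r0=0x2c
[2] flags=1000 PL?F → skip
[3] flags=0011 → (cmp)
[4] flags=0011 LS?F → skip
[5] flags=0011 EQ?F → skip
[6] flags=0011 VC?F → skip
[7] flags=0011 → (cmp)
[8] flags=0011 LS?F → skip
[9] flags=0011 GT?F → skip
[10] flags=0011 CC?F → skip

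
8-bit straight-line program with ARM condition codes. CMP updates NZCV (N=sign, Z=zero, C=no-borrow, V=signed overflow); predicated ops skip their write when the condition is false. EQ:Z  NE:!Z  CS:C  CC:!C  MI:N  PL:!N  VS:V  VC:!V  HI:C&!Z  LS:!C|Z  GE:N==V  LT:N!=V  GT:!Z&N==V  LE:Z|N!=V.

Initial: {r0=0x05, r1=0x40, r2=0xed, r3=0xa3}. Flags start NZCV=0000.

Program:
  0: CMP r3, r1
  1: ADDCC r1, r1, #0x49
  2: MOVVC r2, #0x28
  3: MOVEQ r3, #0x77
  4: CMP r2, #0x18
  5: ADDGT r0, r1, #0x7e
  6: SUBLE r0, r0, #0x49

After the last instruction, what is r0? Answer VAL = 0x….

0: ✓ CMP  NZCV=0011
1: · ADDCC
2: · MOVVC
3: · MOVEQ
4: ✓ CMP  NZCV=1010
5: · ADDGT
6: ✓ SUBLE  r0←0xbc

VAL = 0xbc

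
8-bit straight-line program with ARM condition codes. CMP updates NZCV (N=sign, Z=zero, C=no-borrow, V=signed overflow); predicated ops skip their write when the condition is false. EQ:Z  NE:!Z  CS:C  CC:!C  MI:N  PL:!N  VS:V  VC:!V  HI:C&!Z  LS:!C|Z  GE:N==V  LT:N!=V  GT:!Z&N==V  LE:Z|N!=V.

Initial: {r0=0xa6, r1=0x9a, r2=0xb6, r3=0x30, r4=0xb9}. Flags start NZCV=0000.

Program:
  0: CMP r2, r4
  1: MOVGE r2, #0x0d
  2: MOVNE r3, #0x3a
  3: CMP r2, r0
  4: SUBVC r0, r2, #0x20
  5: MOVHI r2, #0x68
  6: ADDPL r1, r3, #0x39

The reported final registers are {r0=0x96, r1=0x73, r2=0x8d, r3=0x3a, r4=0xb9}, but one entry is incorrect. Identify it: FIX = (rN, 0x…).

[0] flags=1000 → (cmp)
[1] flags=1000 GE?F → skip
[2] flags=1000 NE?T → r3=0x3a
[3] flags=0010 → (cmp)
[4] flags=0010 VC?T → r0=0x96
[5] flags=0010 HI?T → r2=0x68
[6] flags=0010 PL?T → r1=0x73

FIX = (r2, 0x68)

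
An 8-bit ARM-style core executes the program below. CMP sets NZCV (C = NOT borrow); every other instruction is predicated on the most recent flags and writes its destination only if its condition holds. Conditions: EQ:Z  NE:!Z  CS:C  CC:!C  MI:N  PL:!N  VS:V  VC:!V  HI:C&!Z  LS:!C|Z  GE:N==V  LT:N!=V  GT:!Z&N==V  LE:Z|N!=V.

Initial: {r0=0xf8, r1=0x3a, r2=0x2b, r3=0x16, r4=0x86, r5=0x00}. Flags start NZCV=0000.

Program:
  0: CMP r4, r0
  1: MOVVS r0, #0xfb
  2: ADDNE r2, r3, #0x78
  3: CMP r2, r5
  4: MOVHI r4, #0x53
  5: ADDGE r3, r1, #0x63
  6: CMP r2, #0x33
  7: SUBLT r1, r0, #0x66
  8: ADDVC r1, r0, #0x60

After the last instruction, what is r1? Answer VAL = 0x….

0: ✓ CMP  NZCV=1000
1: · MOVVS
2: ✓ ADDNE  r2←0x8e
3: ✓ CMP  NZCV=1010
4: ✓ MOVHI  r4←0x53
5: · ADDGE
6: ✓ CMP  NZCV=0011
7: ✓ SUBLT  r1←0x92
8: · ADDVC

VAL = 0x92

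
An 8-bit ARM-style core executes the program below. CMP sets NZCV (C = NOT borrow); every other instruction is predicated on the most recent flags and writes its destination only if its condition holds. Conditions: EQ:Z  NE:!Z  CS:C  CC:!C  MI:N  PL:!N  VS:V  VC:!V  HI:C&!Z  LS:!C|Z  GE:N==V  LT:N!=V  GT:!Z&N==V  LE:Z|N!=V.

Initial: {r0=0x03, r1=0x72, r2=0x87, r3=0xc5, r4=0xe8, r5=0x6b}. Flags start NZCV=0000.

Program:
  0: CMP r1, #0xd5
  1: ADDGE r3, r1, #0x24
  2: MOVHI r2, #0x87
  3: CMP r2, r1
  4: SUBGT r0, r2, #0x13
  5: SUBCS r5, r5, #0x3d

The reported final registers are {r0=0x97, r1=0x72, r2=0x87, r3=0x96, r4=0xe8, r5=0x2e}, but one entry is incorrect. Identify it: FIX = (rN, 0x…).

0: ✓ CMP  NZCV=1001
1: ✓ ADDGE  r3←0x96
2: · MOVHI
3: ✓ CMP  NZCV=0011
4: · SUBGT
5: ✓ SUBCS  r5←0x2e

FIX = (r0, 0x03)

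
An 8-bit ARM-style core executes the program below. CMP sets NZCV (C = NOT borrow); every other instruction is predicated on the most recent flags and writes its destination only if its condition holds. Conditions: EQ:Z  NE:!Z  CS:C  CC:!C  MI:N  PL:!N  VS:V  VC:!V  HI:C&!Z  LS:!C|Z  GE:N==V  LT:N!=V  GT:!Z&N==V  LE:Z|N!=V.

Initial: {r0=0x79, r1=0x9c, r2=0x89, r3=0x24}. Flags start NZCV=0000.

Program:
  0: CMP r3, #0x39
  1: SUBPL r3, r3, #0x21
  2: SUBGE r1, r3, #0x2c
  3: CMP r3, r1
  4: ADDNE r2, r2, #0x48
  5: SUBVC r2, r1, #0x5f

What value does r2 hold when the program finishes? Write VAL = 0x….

VAL = 0xd1

0: ✓ CMP  NZCV=1000
1: · SUBPL
2: · SUBGE
3: ✓ CMP  NZCV=1001
4: ✓ ADDNE  r2←0xd1
5: · SUBVC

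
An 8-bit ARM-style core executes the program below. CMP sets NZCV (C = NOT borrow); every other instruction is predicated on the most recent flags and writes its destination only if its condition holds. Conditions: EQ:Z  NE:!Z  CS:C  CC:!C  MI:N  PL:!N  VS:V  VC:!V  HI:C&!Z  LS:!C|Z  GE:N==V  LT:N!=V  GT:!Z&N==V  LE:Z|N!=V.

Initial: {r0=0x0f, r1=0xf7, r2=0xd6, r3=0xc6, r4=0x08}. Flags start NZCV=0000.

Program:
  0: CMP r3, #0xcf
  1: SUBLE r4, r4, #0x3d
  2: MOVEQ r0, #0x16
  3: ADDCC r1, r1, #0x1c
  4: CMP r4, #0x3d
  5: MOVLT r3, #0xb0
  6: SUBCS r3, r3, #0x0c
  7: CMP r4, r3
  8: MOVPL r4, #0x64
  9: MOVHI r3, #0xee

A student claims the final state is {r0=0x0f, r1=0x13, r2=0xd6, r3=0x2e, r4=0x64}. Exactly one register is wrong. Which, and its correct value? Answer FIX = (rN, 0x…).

0: ✓ CMP  NZCV=1000
1: ✓ SUBLE  r4←0xcb
2: · MOVEQ
3: ✓ ADDCC  r1←0x13
4: ✓ CMP  NZCV=1010
5: ✓ MOVLT  r3←0xb0
6: ✓ SUBCS  r3←0xa4
7: ✓ CMP  NZCV=0010
8: ✓ MOVPL  r4←0x64
9: ✓ MOVHI  r3←0xee

FIX = (r3, 0xee)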